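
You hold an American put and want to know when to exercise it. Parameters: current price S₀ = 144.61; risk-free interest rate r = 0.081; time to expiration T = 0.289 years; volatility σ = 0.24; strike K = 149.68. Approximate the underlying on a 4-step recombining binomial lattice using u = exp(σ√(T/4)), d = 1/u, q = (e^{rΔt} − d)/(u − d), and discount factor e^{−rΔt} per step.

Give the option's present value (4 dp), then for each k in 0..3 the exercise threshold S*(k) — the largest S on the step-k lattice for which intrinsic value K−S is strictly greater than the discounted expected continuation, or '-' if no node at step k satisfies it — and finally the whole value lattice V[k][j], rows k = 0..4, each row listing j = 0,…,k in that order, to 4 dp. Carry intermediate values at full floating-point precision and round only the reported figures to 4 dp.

Δt=0.07225, u=1.06664, d=0.93753, q=0.52934, disc=e^(-rΔt)=0.99416
k=4 terminal: V=max(K-S,0) → 37.9597 22.5742 5.0700 0.0000 0.0000
k=3: j=0 S=119.1650 intr=30.5150 cont=29.6416 V=30.5150[EX]; j=1 S=135.5757 intr=14.1043 cont=13.2309 V=14.1043[EX]; j=2 S=154.2463 intr=0.0000 cont=2.3723 V=2.3723[hold]; j=3 S=175.4882 intr=0.0000 cont=0.0000 V=0.0000[hold]  S*(3)=135.5757
k=2: j=0 S=127.1058 intr=22.5742 cont=21.7008 V=22.5742[EX]; j=1 S=144.6100 intr=5.0700 cont=7.8481 V=7.8481[hold]; j=2 S=164.5248 intr=0.0000 cont=1.1100 V=1.1100[hold]  S*(2)=127.1058
k=1: j=0 S=135.5757 intr=14.1043 cont=14.6929 V=14.6929[hold]; j=1 S=154.2463 intr=0.0000 cont=4.2564 V=4.2564[hold]  S*(1)=-
k=0: j=0 S=144.6100 intr=5.0700 cont=9.1149 V=9.1149[hold]  S*(0)=-

price = 9.1149
boundary = - - 127.1058 135.5757
tree:
9.1149
14.6929 4.2564
22.5742 7.8481 1.1100
30.5150 14.1043 2.3723 0.0000
37.9597 22.5742 5.0700 0.0000 0.0000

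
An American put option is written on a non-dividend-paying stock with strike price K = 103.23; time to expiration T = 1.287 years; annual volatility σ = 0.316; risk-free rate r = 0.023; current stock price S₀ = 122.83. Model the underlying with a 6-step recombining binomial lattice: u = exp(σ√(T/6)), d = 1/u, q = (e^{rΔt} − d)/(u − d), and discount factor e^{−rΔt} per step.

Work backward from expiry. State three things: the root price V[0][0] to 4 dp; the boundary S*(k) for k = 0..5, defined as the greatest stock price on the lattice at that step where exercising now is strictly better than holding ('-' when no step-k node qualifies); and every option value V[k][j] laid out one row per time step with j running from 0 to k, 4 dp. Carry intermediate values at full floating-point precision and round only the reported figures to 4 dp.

Δt=0.21450, u=1.15760, d=0.86385, q=0.48031, disc=e^(-rΔt)=0.99508
k=6 terminal: V=max(K-S,0) → 52.1861 34.8288 11.5691 0.0000 0.0000 0.0000 0.0000
k=5: j=0 S=59.0886 intr=44.1414 cont=43.6334 V=44.1414[EX]; j=1 S=79.1815 intr=24.0485 cont=23.5404 V=24.0485[EX]; j=2 S=106.1071 intr=0.0000 cont=5.9827 V=5.9827[hold]; j=3 S=142.1885 intr=0.0000 cont=0.0000 V=0.0000[hold]; j=4 S=190.5395 intr=0.0000 cont=0.0000 V=0.0000[hold]; j=5 S=255.3320 intr=0.0000 cont=0.0000 V=0.0000[hold]  S*(5)=79.1815
k=4: j=0 S=68.4012 intr=34.8288 cont=34.3208 V=34.8288[EX]; j=1 S=91.6609 intr=11.5691 cont=15.2956 V=15.2956[hold]; j=2 S=122.8300 intr=0.0000 cont=3.0938 V=3.0938[hold]; j=3 S=164.5981 intr=0.0000 cont=0.0000 V=0.0000[hold]; j=4 S=220.5693 intr=0.0000 cont=0.0000 V=0.0000[hold]  S*(4)=68.4012
k=3: j=0 S=79.1815 intr=24.0485 cont=25.3215 V=25.3215[hold]; j=1 S=106.1071 intr=0.0000 cont=9.3885 V=9.3885[hold]; j=2 S=142.1885 intr=0.0000 cont=1.5999 V=1.5999[hold]; j=3 S=190.5395 intr=0.0000 cont=0.0000 V=0.0000[hold]  S*(3)=-
k=2: j=0 S=91.6609 intr=11.5691 cont=17.5817 V=17.5817[hold]; j=1 S=122.8300 intr=0.0000 cont=5.6197 V=5.6197[hold]; j=2 S=164.5981 intr=0.0000 cont=0.8274 V=0.8274[hold]  S*(2)=-
k=1: j=0 S=106.1071 intr=0.0000 cont=11.7780 V=11.7780[hold]; j=1 S=142.1885 intr=0.0000 cont=3.3016 V=3.3016[hold]  S*(1)=-
k=0: j=0 S=122.8300 intr=0.0000 cont=7.6687 V=7.6687[hold]  S*(0)=-

price = 7.6687
boundary = - - - - 68.4012 79.1815
tree:
7.6687
11.7780 3.3016
17.5817 5.6197 0.8274
25.3215 9.3885 1.5999 0.0000
34.8288 15.2956 3.0938 0.0000 0.0000
44.1414 24.0485 5.9827 0.0000 0.0000 0.0000
52.1861 34.8288 11.5691 0.0000 0.0000 0.0000 0.0000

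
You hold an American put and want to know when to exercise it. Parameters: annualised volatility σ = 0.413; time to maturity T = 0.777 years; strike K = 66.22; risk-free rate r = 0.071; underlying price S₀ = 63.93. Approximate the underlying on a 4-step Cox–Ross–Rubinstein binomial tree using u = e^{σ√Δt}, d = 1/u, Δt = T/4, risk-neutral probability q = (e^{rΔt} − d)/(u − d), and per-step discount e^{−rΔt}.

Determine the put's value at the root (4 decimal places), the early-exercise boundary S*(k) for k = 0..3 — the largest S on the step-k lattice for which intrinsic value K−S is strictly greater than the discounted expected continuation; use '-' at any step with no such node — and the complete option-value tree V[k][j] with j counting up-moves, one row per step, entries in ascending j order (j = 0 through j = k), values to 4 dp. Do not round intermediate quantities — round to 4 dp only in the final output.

Δt=0.19425, u=1.19964, d=0.83358, q=0.49256, disc=e^(-rΔt)=0.98630
k=4 terminal: V=max(K-S,0) → 35.3529 21.7978 2.2900 0.0000 0.0000
k=3: j=0 S=37.0295 intr=29.1905 cont=28.2835 V=29.1905[EX]; j=1 S=53.2908 intr=12.9292 cont=12.0222 V=12.9292[EX]; j=2 S=76.6932 intr=0.0000 cont=1.1461 V=1.1461[hold]; j=3 S=110.3727 intr=0.0000 cont=0.0000 V=0.0000[hold]  S*(3)=53.2908
k=2: j=0 S=44.4222 intr=21.7978 cont=20.8908 V=21.7978[EX]; j=1 S=63.9300 intr=2.2900 cont=7.0278 V=7.0278[hold]; j=2 S=92.0046 intr=0.0000 cont=0.5736 V=0.5736[hold]  S*(2)=44.4222
k=1: j=0 S=53.2908 intr=12.9292 cont=14.3238 V=14.3238[hold]; j=1 S=76.6932 intr=0.0000 cont=3.7960 V=3.7960[hold]  S*(1)=-
k=0: j=0 S=63.9300 intr=2.2900 cont=9.0131 V=9.0131[hold]  S*(0)=-

price = 9.0131
boundary = - - 44.4222 53.2908
tree:
9.0131
14.3238 3.7960
21.7978 7.0278 0.5736
29.1905 12.9292 1.1461 0.0000
35.3529 21.7978 2.2900 0.0000 0.0000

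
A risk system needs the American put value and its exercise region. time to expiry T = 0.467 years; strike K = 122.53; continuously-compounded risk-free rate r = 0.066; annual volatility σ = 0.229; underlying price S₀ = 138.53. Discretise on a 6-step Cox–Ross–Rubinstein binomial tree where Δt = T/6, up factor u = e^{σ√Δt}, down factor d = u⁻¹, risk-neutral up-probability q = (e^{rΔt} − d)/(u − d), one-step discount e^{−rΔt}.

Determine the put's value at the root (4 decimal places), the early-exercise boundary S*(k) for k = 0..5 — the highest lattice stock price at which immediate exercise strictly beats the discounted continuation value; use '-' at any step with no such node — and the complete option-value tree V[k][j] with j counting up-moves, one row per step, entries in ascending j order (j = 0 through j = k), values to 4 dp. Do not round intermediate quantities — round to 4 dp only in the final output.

price = 1.7028
boundary = - - - - 107.2900 114.3682
tree:
1.7028
3.0757 0.4739
5.4330 0.9673 0.0309
9.3065 1.9720 0.0654 0.0000
15.2400 4.0148 0.1381 0.0000 0.0000
21.8802 8.1618 0.2918 0.0000 0.0000 0.0000
28.1094 15.2400 0.6166 0.0000 0.0000 0.0000 0.0000

Δt=0.07783  u=1.06597  d=0.93811  q=0.52431  discount=0.99488
step 6 (expiry): payoffs max(K−S,0) = 28.1094 15.2400 0.6166 0.0000 0.0000 0.0000 0.0000
step 5: (k=5,j=0): S=100.6498, (K−S)⁺=21.8802, hold=21.2523 ⇒ V=21.8802 exercise | (k=5,j=1): S=114.3682, (K−S)⁺=8.1618, hold=7.5339 ⇒ V=8.1618 exercise | (k=5,j=2): S=129.9564, (K−S)⁺=0.0000, hold=0.2918 ⇒ V=0.2918 continue | (k=5,j=3): S=147.6692, (K−S)⁺=0.0000, hold=0.0000 ⇒ V=0.0000 continue | (k=5,j=4): S=167.7963, (K−S)⁺=0.0000, hold=0.0000 ⇒ V=0.0000 continue | (k=5,j=5): S=190.6666, (K−S)⁺=0.0000, hold=0.0000 ⇒ V=0.0000 continue  boundary S*=114.3682
step 4: (k=4,j=0): S=107.2900, (K−S)⁺=15.2400, hold=14.6122 ⇒ V=15.2400 exercise | (k=4,j=1): S=121.9134, (K−S)⁺=0.6166, hold=4.0148 ⇒ V=4.0148 continue | (k=4,j=2): S=138.5300, (K−S)⁺=0.0000, hold=0.1381 ⇒ V=0.1381 continue | (k=4,j=3): S=157.4114, (K−S)⁺=0.0000, hold=0.0000 ⇒ V=0.0000 continue | (k=4,j=4): S=178.8663, (K−S)⁺=0.0000, hold=0.0000 ⇒ V=0.0000 continue  boundary S*=107.2900
step 3: (k=3,j=0): S=114.3682, (K−S)⁺=8.1618, hold=9.3065 ⇒ V=9.3065 continue | (k=3,j=1): S=129.9564, (K−S)⁺=0.0000, hold=1.9720 ⇒ V=1.9720 continue | (k=3,j=2): S=147.6692, (K−S)⁺=0.0000, hold=0.0654 ⇒ V=0.0654 continue | (k=3,j=3): S=167.7963, (K−S)⁺=0.0000, hold=0.0000 ⇒ V=0.0000 continue  boundary S*=-
step 2: (k=2,j=0): S=121.9134, (K−S)⁺=0.6166, hold=5.4330 ⇒ V=5.4330 continue | (k=2,j=1): S=138.5300, (K−S)⁺=0.0000, hold=0.9673 ⇒ V=0.9673 continue | (k=2,j=2): S=157.4114, (K−S)⁺=0.0000, hold=0.0309 ⇒ V=0.0309 continue  boundary S*=-
step 1: (k=1,j=0): S=129.9564, (K−S)⁺=0.0000, hold=3.0757 ⇒ V=3.0757 continue | (k=1,j=1): S=147.6692, (K−S)⁺=0.0000, hold=0.4739 ⇒ V=0.4739 continue  boundary S*=-
step 0: (k=0,j=0): S=138.5300, (K−S)⁺=0.0000, hold=1.7028 ⇒ V=1.7028 continue  boundary S*=-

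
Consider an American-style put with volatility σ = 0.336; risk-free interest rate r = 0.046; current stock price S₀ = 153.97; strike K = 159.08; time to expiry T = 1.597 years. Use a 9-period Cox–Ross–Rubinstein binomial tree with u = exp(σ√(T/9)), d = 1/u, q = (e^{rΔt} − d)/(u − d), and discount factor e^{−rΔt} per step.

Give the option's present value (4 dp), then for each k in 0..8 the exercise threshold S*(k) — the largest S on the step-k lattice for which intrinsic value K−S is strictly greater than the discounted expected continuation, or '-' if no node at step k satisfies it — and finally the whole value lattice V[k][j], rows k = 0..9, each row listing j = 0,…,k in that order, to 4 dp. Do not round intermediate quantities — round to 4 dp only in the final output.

price = 24.3231
boundary = - - - 100.7000 87.4100 100.7000 116.0108 100.7000 116.0108
tree:
24.3231
33.5548 15.2533
44.9654 22.4024 8.1701
58.3800 31.9459 12.9807 3.3691
71.6700 44.0285 20.0770 5.9140 0.8136
83.2062 58.3800 30.0320 10.1944 1.6195 0.0000
93.2198 71.6700 43.0692 17.1519 3.2239 0.0000 0.0000
101.9118 83.2062 58.3800 27.8895 6.4176 0.0000 0.0000 0.0000
109.4567 93.2198 71.6700 43.0692 12.7751 0.0000 0.0000 0.0000 0.0000
116.0058 101.9118 83.2062 58.3800 25.4305 0.0000 0.0000 0.0000 0.0000 0.0000

Δt=0.17744  u=1.15204  d=0.86802  q=0.49353  discount=0.99187
step 9 (expiry): payoffs max(K−S,0) = 116.0058 101.9118 83.2062 58.3800 25.4305 0.0000 0.0000 0.0000 0.0000 0.0000
step 8: (k=8,j=0): S=49.6233, (K−S)⁺=109.4567, hold=108.1635 ⇒ V=109.4567 exercise | (k=8,j=1): S=65.8602, (K−S)⁺=93.2198, hold=91.9266 ⇒ V=93.2198 exercise | (k=8,j=2): S=87.4100, (K−S)⁺=71.6700, hold=70.3769 ⇒ V=71.6700 exercise | (k=8,j=3): S=116.0108, (K−S)⁺=43.0692, hold=41.7760 ⇒ V=43.0692 exercise | (k=8,j=4): S=153.9700, (K−S)⁺=5.1100, hold=12.7751 ⇒ V=12.7751 continue | (k=8,j=5): S=204.3496, (K−S)⁺=0.0000, hold=0.0000 ⇒ V=0.0000 continue | (k=8,j=6): S=271.2135, (K−S)⁺=0.0000, hold=0.0000 ⇒ V=0.0000 continue | (k=8,j=7): S=359.9556, (K−S)⁺=0.0000, hold=0.0000 ⇒ V=0.0000 continue | (k=8,j=8): S=477.7345, (K−S)⁺=0.0000, hold=0.0000 ⇒ V=0.0000 continue  boundary S*=116.0108
step 7: (k=7,j=0): S=57.1682, (K−S)⁺=101.9118, hold=100.6186 ⇒ V=101.9118 exercise | (k=7,j=1): S=75.8738, (K−S)⁺=83.2062, hold=81.9130 ⇒ V=83.2062 exercise | (k=7,j=2): S=100.7000, (K−S)⁺=58.3800, hold=57.0868 ⇒ V=58.3800 exercise | (k=7,j=3): S=133.6495, (K−S)⁺=25.4305, hold=27.8895 ⇒ V=27.8895 continue | (k=7,j=4): S=177.3801, (K−S)⁺=0.0000, hold=6.4176 ⇒ V=6.4176 continue | (k=7,j=5): S=235.4196, (K−S)⁺=0.0000, hold=0.0000 ⇒ V=0.0000 continue | (k=7,j=6): S=312.4497, (K−S)⁺=0.0000, hold=0.0000 ⇒ V=0.0000 continue | (k=7,j=7): S=414.6845, (K−S)⁺=0.0000, hold=0.0000 ⇒ V=0.0000 continue  boundary S*=100.7000
step 6: (k=6,j=0): S=65.8602, (K−S)⁺=93.2198, hold=91.9266 ⇒ V=93.2198 exercise | (k=6,j=1): S=87.4100, (K−S)⁺=71.6700, hold=70.3769 ⇒ V=71.6700 exercise | (k=6,j=2): S=116.0108, (K−S)⁺=43.0692, hold=42.9797 ⇒ V=43.0692 exercise | (k=6,j=3): S=153.9700, (K−S)⁺=5.1100, hold=17.1519 ⇒ V=17.1519 continue | (k=6,j=4): S=204.3496, (K−S)⁺=0.0000, hold=3.2239 ⇒ V=3.2239 continue | (k=6,j=5): S=271.2135, (K−S)⁺=0.0000, hold=0.0000 ⇒ V=0.0000 continue | (k=6,j=6): S=359.9556, (K−S)⁺=0.0000, hold=0.0000 ⇒ V=0.0000 continue  boundary S*=116.0108
step 5: (k=5,j=0): S=75.8738, (K−S)⁺=83.2062, hold=81.9130 ⇒ V=83.2062 exercise | (k=5,j=1): S=100.7000, (K−S)⁺=58.3800, hold=57.0868 ⇒ V=58.3800 exercise | (k=5,j=2): S=133.6495, (K−S)⁺=25.4305, hold=30.0320 ⇒ V=30.0320 continue | (k=5,j=3): S=177.3801, (K−S)⁺=0.0000, hold=10.1944 ⇒ V=10.1944 continue | (k=5,j=4): S=235.4196, (K−S)⁺=0.0000, hold=1.6195 ⇒ V=1.6195 continue | (k=5,j=5): S=312.4497, (K−S)⁺=0.0000, hold=0.0000 ⇒ V=0.0000 continue  boundary S*=100.7000
step 4: (k=4,j=0): S=87.4100, (K−S)⁺=71.6700, hold=70.3769 ⇒ V=71.6700 exercise | (k=4,j=1): S=116.0108, (K−S)⁺=43.0692, hold=44.0285 ⇒ V=44.0285 continue | (k=4,j=2): S=153.9700, (K−S)⁺=5.1100, hold=20.0770 ⇒ V=20.0770 continue | (k=4,j=3): S=204.3496, (K−S)⁺=0.0000, hold=5.9140 ⇒ V=5.9140 continue | (k=4,j=4): S=271.2135, (K−S)⁺=0.0000, hold=0.8136 ⇒ V=0.8136 continue  boundary S*=87.4100
step 3: (k=3,j=0): S=100.7000, (K−S)⁺=58.3800, hold=57.5564 ⇒ V=58.3800 exercise | (k=3,j=1): S=133.6495, (K−S)⁺=25.4305, hold=31.9459 ⇒ V=31.9459 continue | (k=3,j=2): S=177.3801, (K−S)⁺=0.0000, hold=12.9807 ⇒ V=12.9807 continue | (k=3,j=3): S=235.4196, (K−S)⁺=0.0000, hold=3.3691 ⇒ V=3.3691 continue  boundary S*=100.7000
step 2: (k=2,j=0): S=116.0108, (K−S)⁺=43.0692, hold=44.9654 ⇒ V=44.9654 continue | (k=2,j=1): S=153.9700, (K−S)⁺=5.1100, hold=22.4024 ⇒ V=22.4024 continue | (k=2,j=2): S=204.3496, (K−S)⁺=0.0000, hold=8.1701 ⇒ V=8.1701 continue  boundary S*=-
step 1: (k=1,j=0): S=133.6495, (K−S)⁺=25.4305, hold=33.5548 ⇒ V=33.5548 continue | (k=1,j=1): S=177.3801, (K−S)⁺=0.0000, hold=15.2533 ⇒ V=15.2533 continue  boundary S*=-
step 0: (k=0,j=0): S=153.9700, (K−S)⁺=5.1100, hold=24.3231 ⇒ V=24.3231 continue  boundary S*=-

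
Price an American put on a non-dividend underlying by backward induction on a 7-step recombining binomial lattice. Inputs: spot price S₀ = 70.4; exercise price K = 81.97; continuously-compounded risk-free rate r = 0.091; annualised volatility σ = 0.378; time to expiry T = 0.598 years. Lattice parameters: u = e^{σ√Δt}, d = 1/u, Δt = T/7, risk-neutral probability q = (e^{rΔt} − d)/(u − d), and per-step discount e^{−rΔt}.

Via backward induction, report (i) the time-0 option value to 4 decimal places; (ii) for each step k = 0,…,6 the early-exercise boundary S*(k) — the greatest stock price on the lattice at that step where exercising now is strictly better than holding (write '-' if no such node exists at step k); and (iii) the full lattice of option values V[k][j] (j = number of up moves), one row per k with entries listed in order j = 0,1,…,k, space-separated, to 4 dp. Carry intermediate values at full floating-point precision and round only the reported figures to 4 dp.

price = 13.8337
boundary = - - 56.4428 63.0363 56.4428 63.0363 70.4000
tree:
13.8337
19.1369 8.9031
25.5272 13.2335 4.8401
31.4310 18.9337 7.9086 1.9386
36.7173 25.5272 12.5117 3.5659 0.3901
41.4506 31.4310 18.9337 6.4757 0.7986 0.0000
45.6888 36.7173 25.5272 11.5700 1.6347 0.0000 0.0000
49.4838 41.4506 31.4310 18.9337 3.3461 0.0000 0.0000 0.0000

params: Δt=0.08543 u=1.11682 d=0.89540 q=0.50765 e^(-rΔt)=0.99226
t_7 payoffs: 49.4838 41.4506 31.4310 18.9337 3.3461 0.0000 0.0000 0.0000
t_6: node(6,0) S=36.2812 payoff=45.6888 vs cont=45.0541 → 45.6888 [stop]  node(6,1) S=45.2527 payoff=36.7173 vs cont=36.0825 → 36.7173 [stop]  node(6,2) S=56.4428 payoff=25.5272 vs cont=24.8924 → 25.5272 [stop]  node(6,3) S=70.4000 payoff=11.5700 vs cont=10.9352 → 11.5700 [stop]  node(6,4) S=87.8085 payoff=0.0000 vs cont=1.6347 → 1.6347 [wait]  node(6,5) S=109.5217 payoff=0.0000 vs cont=0.0000 → 0.0000 [wait]  node(6,6) S=136.6043 payoff=0.0000 vs cont=0.0000 → 0.0000 [wait]  ⇒ S*(6)=70.4000
t_5: node(5,0) S=40.5194 payoff=41.4506 vs cont=40.8158 → 41.4506 [stop]  node(5,1) S=50.5390 payoff=31.4310 vs cont=30.7962 → 31.4310 [stop]  node(5,2) S=63.0363 payoff=18.9337 vs cont=18.2989 → 18.9337 [stop]  node(5,3) S=78.6239 payoff=3.3461 vs cont=6.4757 → 6.4757 [wait]  node(5,4) S=98.0660 payoff=0.0000 vs cont=0.7986 → 0.7986 [wait]  node(5,5) S=122.3157 payoff=0.0000 vs cont=0.0000 → 0.0000 [wait]  ⇒ S*(5)=63.0363
t_4: node(4,0) S=45.2527 payoff=36.7173 vs cont=36.0825 → 36.7173 [stop]  node(4,1) S=56.4428 payoff=25.5272 vs cont=24.8924 → 25.5272 [stop]  node(4,2) S=70.4000 payoff=11.5700 vs cont=12.5117 → 12.5117 [wait]  node(4,3) S=87.8085 payoff=0.0000 vs cont=3.5659 → 3.5659 [wait]  node(4,4) S=109.5217 payoff=0.0000 vs cont=0.3901 → 0.3901 [wait]  ⇒ S*(4)=56.4428
t_3: node(3,0) S=50.5390 payoff=31.4310 vs cont=30.7962 → 31.4310 [stop]  node(3,1) S=63.0363 payoff=18.9337 vs cont=18.7733 → 18.9337 [stop]  node(3,2) S=78.6239 payoff=3.3461 vs cont=7.9086 → 7.9086 [wait]  node(3,3) S=98.0660 payoff=0.0000 vs cont=1.9386 → 1.9386 [wait]  ⇒ S*(3)=63.0363
t_2: node(2,0) S=56.4428 payoff=25.5272 vs cont=24.8924 → 25.5272 [stop]  node(2,1) S=70.4000 payoff=11.5700 vs cont=13.2335 → 13.2335 [wait]  node(2,2) S=87.8085 payoff=0.0000 vs cont=4.8401 → 4.8401 [wait]  ⇒ S*(2)=56.4428
t_1: node(1,0) S=63.0363 payoff=18.9337 vs cont=19.1369 → 19.1369 [wait]  node(1,1) S=78.6239 payoff=3.3461 vs cont=8.9031 → 8.9031 [wait]  ⇒ S*(1)=-
t_0: node(0,0) S=70.4000 payoff=11.5700 vs cont=13.8337 → 13.8337 [wait]  ⇒ S*(0)=-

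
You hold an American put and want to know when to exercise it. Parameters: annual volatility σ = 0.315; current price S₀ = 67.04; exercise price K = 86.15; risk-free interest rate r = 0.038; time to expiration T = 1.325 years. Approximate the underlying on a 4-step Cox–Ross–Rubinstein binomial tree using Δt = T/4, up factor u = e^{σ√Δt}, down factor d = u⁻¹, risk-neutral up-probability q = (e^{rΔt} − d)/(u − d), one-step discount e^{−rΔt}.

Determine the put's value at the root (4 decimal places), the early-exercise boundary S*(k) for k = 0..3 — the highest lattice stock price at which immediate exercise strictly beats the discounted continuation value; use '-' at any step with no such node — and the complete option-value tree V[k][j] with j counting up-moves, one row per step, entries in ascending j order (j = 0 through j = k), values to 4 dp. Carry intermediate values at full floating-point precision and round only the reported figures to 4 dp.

price = 21.2182
boundary = - 55.9240 46.6511 55.9240
tree:
21.2182
30.2260 12.3747
39.4989 19.8928 4.8556
47.2342 30.2260 9.6328 0.0000
53.6869 39.4989 19.1100 0.0000 0.0000

Δt=0.33125, u=1.19877, d=0.83419, q=0.48954, disc=e^(-rΔt)=0.98749
k=4 terminal: V=max(K-S,0) → 53.6869 39.4989 19.1100 0.0000 0.0000
k=3: j=0 S=38.9158 intr=47.2342 cont=46.1566 V=47.2342[EX]; j=1 S=55.9240 intr=30.2260 cont=29.1484 V=30.2260[EX]; j=2 S=80.3655 intr=5.7845 cont=9.6328 V=9.6328[hold]; j=3 S=115.4893 intr=0.0000 cont=0.0000 V=0.0000[hold]  S*(3)=55.9240
k=2: j=0 S=46.6511 intr=39.4989 cont=38.4212 V=39.4989[EX]; j=1 S=67.0400 intr=19.1100 cont=19.8928 V=19.8928[hold]; j=2 S=96.3398 intr=0.0000 cont=4.8556 V=4.8556[hold]  S*(2)=46.6511
k=1: j=0 S=55.9240 intr=30.2260 cont=29.5268 V=30.2260[EX]; j=1 S=80.3655 intr=5.7845 cont=12.3747 V=12.3747[hold]  S*(1)=55.9240
k=0: j=0 S=67.0400 intr=19.1100 cont=21.2182 V=21.2182[hold]  S*(0)=-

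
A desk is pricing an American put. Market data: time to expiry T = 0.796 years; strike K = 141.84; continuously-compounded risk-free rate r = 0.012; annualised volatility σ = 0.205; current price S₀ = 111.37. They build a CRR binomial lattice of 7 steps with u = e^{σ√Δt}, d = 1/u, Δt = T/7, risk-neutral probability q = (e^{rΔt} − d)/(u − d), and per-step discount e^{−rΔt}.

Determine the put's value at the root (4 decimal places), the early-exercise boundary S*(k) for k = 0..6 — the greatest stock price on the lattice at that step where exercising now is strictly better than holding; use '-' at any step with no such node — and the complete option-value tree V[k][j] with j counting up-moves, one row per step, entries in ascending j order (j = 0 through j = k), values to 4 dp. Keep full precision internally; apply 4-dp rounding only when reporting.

Δt=0.11371, u=1.07157, d=0.93321, q=0.49259, disc=e^(-rΔt)=0.99864
k=7 terminal: V=max(K-S,0) → 73.1946 63.0164 51.3291 37.9088 22.4987 4.8037 0.0000 0.0000
k=6: j=0 S=73.5586 intr=68.2814 cont=68.0879 V=68.2814[EX]; j=1 S=84.4653 intr=57.3747 cont=57.1812 V=57.3747[EX]; j=2 S=96.9892 intr=44.8508 cont=44.6574 V=44.8508[EX]; j=3 S=111.3700 intr=30.4700 cont=30.2766 V=30.4700[EX]; j=4 S=127.8831 intr=13.9569 cont=13.7635 V=13.9569[EX]; j=5 S=146.8446 intr=0.0000 cont=2.4341 V=2.4341[hold]; j=6 S=168.6175 intr=0.0000 cont=0.0000 V=0.0000[hold]  S*(6)=127.8831
k=5: j=0 S=78.8236 intr=63.0164 cont=62.8230 V=63.0164[EX]; j=1 S=90.5109 intr=51.3291 cont=51.1357 V=51.3291[EX]; j=2 S=103.9312 intr=37.9088 cont=37.7154 V=37.9088[EX]; j=3 S=119.3413 intr=22.4987 cont=22.3053 V=22.4987[EX]; j=4 S=137.0363 intr=4.8037 cont=8.2696 V=8.2696[hold]; j=5 S=157.3549 intr=0.0000 cont=1.2334 V=1.2334[hold]  S*(5)=119.3413
k=4: j=0 S=84.4653 intr=57.3747 cont=57.1812 V=57.3747[EX]; j=1 S=96.9892 intr=44.8508 cont=44.6574 V=44.8508[EX]; j=2 S=111.3700 intr=30.4700 cont=30.2766 V=30.4700[EX]; j=3 S=127.8831 intr=13.9569 cont=15.4684 V=15.4684[hold]; j=4 S=146.8446 intr=0.0000 cont=4.7971 V=4.7971[hold]  S*(4)=111.3700
k=3: j=0 S=90.5109 intr=51.3291 cont=51.1357 V=51.3291[EX]; j=1 S=103.9312 intr=37.9088 cont=37.7154 V=37.9088[EX]; j=2 S=119.3413 intr=22.4987 cont=23.0489 V=23.0489[hold]; j=3 S=137.0363 intr=4.8037 cont=10.1979 V=10.1979[hold]  S*(3)=103.9312
k=2: j=0 S=96.9892 intr=44.8508 cont=44.6574 V=44.8508[EX]; j=1 S=111.3700 intr=30.4700 cont=30.5472 V=30.5472[hold]; j=2 S=127.8831 intr=13.9569 cont=16.6957 V=16.6957[hold]  S*(2)=96.9892
k=1: j=0 S=103.9312 intr=37.9088 cont=37.7534 V=37.9088[EX]; j=1 S=119.3413 intr=22.4987 cont=23.6917 V=23.6917[hold]  S*(1)=103.9312
k=0: j=0 S=111.3700 intr=30.4700 cont=30.8634 V=30.8634[hold]  S*(0)=-

price = 30.8634
boundary = - 103.9312 96.9892 103.9312 111.3700 119.3413 127.8831
tree:
30.8634
37.9088 23.6917
44.8508 30.5472 16.6957
51.3291 37.9088 23.0489 10.1979
57.3747 44.8508 30.4700 15.4684 4.7971
63.0164 51.3291 37.9088 22.4987 8.2696 1.2334
68.2814 57.3747 44.8508 30.4700 13.9569 2.4341 0.0000
73.1946 63.0164 51.3291 37.9088 22.4987 4.8037 0.0000 0.0000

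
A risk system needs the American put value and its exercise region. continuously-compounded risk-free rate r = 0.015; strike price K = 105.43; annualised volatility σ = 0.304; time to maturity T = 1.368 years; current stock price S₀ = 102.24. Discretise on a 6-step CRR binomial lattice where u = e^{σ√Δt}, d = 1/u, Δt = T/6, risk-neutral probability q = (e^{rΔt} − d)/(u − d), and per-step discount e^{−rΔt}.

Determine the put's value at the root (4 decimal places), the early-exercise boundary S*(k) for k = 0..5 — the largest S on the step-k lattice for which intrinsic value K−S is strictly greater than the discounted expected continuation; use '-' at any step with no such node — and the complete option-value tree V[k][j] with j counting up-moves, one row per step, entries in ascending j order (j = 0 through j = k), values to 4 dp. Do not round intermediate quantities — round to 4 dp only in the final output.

price = 15.2436
boundary = - - - 66.1450 76.4783 88.4259
tree:
15.2436
21.7298 8.1998
29.8783 12.8995 3.0756
39.2850 19.7188 5.4714 0.4555
48.2222 28.9517 9.6778 0.8715 0.0000
55.9518 39.2850 17.0041 1.6673 0.0000 0.0000
62.6370 48.2222 28.9517 3.1900 0.0000 0.0000 0.0000

Δt=0.22800, u=1.15622, d=0.86489, q=0.47553, disc=e^(-rΔt)=0.99659
k=6 terminal: V=max(K-S,0) → 62.6370 48.2222 28.9517 3.1900 0.0000 0.0000 0.0000
k=5: j=0 S=49.4782 intr=55.9518 cont=55.5918 V=55.9518[EX]; j=1 S=66.1450 intr=39.2850 cont=38.9251 V=39.2850[EX]; j=2 S=88.4259 intr=17.0041 cont=16.6441 V=17.0041[EX]; j=3 S=118.2122 intr=0.0000 cont=1.6673 V=1.6673[hold]; j=4 S=158.0319 intr=0.0000 cont=0.0000 V=0.0000[hold]; j=5 S=211.2650 intr=0.0000 cont=0.0000 V=0.0000[hold]  S*(5)=88.4259
k=4: j=0 S=57.2078 intr=48.2222 cont=47.8622 V=48.2222[EX]; j=1 S=76.4783 intr=28.9517 cont=28.5918 V=28.9517[EX]; j=2 S=102.2400 intr=3.1900 cont=9.6778 V=9.6778[hold]; j=3 S=136.6795 intr=0.0000 cont=0.8715 V=0.8715[hold]; j=4 S=182.7200 intr=0.0000 cont=0.0000 V=0.0000[hold]  S*(4)=76.4783
k=3: j=0 S=66.1450 intr=39.2850 cont=38.9251 V=39.2850[EX]; j=1 S=88.4259 intr=17.0041 cont=19.7188 V=19.7188[hold]; j=2 S=118.2122 intr=0.0000 cont=5.4714 V=5.4714[hold]; j=3 S=158.0319 intr=0.0000 cont=0.4555 V=0.4555[hold]  S*(3)=66.1450
k=2: j=0 S=76.4783 intr=28.9517 cont=29.8783 V=29.8783[hold]; j=1 S=102.2400 intr=3.1900 cont=12.8995 V=12.8995[hold]; j=2 S=136.6795 intr=0.0000 cont=3.0756 V=3.0756[hold]  S*(2)=-
k=1: j=0 S=88.4259 intr=17.0041 cont=21.7298 V=21.7298[hold]; j=1 S=118.2122 intr=0.0000 cont=8.1998 V=8.1998[hold]  S*(1)=-
k=0: j=0 S=102.2400 intr=3.1900 cont=15.2436 V=15.2436[hold]  S*(0)=-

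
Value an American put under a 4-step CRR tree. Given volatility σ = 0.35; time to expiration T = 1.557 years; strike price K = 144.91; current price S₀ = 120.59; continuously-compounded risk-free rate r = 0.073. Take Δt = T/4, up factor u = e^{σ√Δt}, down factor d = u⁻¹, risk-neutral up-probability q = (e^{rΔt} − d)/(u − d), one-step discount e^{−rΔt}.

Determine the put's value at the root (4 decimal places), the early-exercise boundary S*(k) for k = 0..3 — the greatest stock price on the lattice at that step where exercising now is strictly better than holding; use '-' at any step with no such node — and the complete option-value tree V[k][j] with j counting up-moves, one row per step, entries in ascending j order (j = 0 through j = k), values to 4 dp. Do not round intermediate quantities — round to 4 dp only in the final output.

Δt=0.38925  u=1.24404  d=0.80383  q=0.51110  discount=0.97198
step 4 (expiry): payoffs max(K−S,0) = 94.5631 66.9912 24.3200 0.0000 0.0000
step 3: (k=3,j=0): S=62.6336, (K−S)⁺=82.2764, hold=78.2167 ⇒ V=82.2764 exercise | (k=3,j=1): S=96.9341, (K−S)⁺=47.9759, hold=43.9162 ⇒ V=47.9759 exercise | (k=3,j=2): S=150.0189, (K−S)⁺=0.0000, hold=11.5569 ⇒ V=11.5569 continue | (k=3,j=3): S=232.1748, (K−S)⁺=0.0000, hold=0.0000 ⇒ V=0.0000 continue  boundary S*=96.9341
step 2: (k=2,j=0): S=77.9188, (K−S)⁺=66.9912, hold=62.9315 ⇒ V=66.9912 exercise | (k=2,j=1): S=120.5900, (K−S)⁺=24.3200, hold=28.5396 ⇒ V=28.5396 continue | (k=2,j=2): S=186.6296, (K−S)⁺=0.0000, hold=5.4919 ⇒ V=5.4919 continue  boundary S*=77.9188
step 1: (k=1,j=0): S=96.9341, (K−S)⁺=47.9759, hold=46.0124 ⇒ V=47.9759 exercise | (k=1,j=1): S=150.0189, (K−S)⁺=0.0000, hold=16.2904 ⇒ V=16.2904 continue  boundary S*=96.9341
step 0: (k=0,j=0): S=120.5900, (K−S)⁺=24.3200, hold=30.8910 ⇒ V=30.8910 continue  boundary S*=-

price = 30.8910
boundary = - 96.9341 77.9188 96.9341
tree:
30.8910
47.9759 16.2904
66.9912 28.5396 5.4919
82.2764 47.9759 11.5569 0.0000
94.5631 66.9912 24.3200 0.0000 0.0000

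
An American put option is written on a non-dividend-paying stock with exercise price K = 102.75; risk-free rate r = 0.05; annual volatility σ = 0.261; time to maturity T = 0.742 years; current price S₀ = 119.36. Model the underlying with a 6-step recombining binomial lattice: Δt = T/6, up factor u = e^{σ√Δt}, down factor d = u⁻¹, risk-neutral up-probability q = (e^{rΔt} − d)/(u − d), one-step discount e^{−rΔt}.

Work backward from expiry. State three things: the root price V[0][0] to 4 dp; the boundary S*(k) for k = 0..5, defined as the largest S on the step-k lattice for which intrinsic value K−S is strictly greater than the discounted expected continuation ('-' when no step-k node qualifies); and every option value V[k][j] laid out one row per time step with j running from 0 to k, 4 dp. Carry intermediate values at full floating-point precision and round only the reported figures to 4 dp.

Δt=0.12367, u=1.09613, d=0.91230, q=0.51081, disc=e^(-rΔt)=0.99384
k=6 terminal: V=max(K-S,0) → 33.9337 20.0675 3.4072 0.0000 0.0000 0.0000 0.0000
k=5: j=0 S=75.4314 intr=27.3186 cont=26.6852 V=27.3186[EX]; j=1 S=90.6306 intr=12.1194 cont=11.4860 V=12.1194[EX]; j=2 S=108.8924 intr=0.0000 cont=1.6565 V=1.6565[hold]; j=3 S=130.8338 intr=0.0000 cont=0.0000 V=0.0000[hold]; j=4 S=157.1964 intr=0.0000 cont=0.0000 V=0.0000[hold]; j=5 S=188.8710 intr=0.0000 cont=0.0000 V=0.0000[hold]  S*(5)=90.6306
k=4: j=0 S=82.6825 intr=20.0675 cont=19.4341 V=20.0675[EX]; j=1 S=99.3428 intr=3.4072 cont=6.7331 V=6.7331[hold]; j=2 S=119.3600 intr=0.0000 cont=0.8053 V=0.8053[hold]; j=3 S=143.4106 intr=0.0000 cont=0.0000 V=0.0000[hold]; j=4 S=172.3074 intr=0.0000 cont=0.0000 V=0.0000[hold]  S*(4)=82.6825
k=3: j=0 S=90.6306 intr=12.1194 cont=13.1744 V=13.1744[hold]; j=1 S=108.8924 intr=0.0000 cont=3.6823 V=3.6823[hold]; j=2 S=130.8338 intr=0.0000 cont=0.3915 V=0.3915[hold]; j=3 S=157.1964 intr=0.0000 cont=0.0000 V=0.0000[hold]  S*(3)=-
k=2: j=0 S=99.3428 intr=3.4072 cont=8.2744 V=8.2744[hold]; j=1 S=119.3600 intr=0.0000 cont=1.9890 V=1.9890[hold]; j=2 S=143.4106 intr=0.0000 cont=0.1904 V=0.1904[hold]  S*(2)=-
k=1: j=0 S=108.8924 intr=0.0000 cont=5.0325 V=5.0325[hold]; j=1 S=130.8338 intr=0.0000 cont=1.0636 V=1.0636[hold]  S*(1)=-
k=0: j=0 S=119.3600 intr=0.0000 cont=2.9866 V=2.9866[hold]  S*(0)=-

price = 2.9866
boundary = - - - - 82.6825 90.6306
tree:
2.9866
5.0325 1.0636
8.2744 1.9890 0.1904
13.1744 3.6823 0.3915 0.0000
20.0675 6.7331 0.8053 0.0000 0.0000
27.3186 12.1194 1.6565 0.0000 0.0000 0.0000
33.9337 20.0675 3.4072 0.0000 0.0000 0.0000 0.0000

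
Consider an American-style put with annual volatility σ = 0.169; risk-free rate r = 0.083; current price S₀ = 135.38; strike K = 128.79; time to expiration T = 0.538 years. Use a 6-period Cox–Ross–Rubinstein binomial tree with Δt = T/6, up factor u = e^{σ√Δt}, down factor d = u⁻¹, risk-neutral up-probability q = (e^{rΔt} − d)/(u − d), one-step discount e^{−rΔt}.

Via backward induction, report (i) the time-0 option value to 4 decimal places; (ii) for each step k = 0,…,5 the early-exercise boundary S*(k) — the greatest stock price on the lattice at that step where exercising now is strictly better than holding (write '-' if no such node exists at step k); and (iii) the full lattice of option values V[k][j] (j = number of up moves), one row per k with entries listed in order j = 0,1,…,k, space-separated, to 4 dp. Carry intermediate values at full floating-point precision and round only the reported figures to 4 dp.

Δt=0.08967  u=1.05191  d=0.95065  q=0.56113  discount=0.99259
step 6 (expiry): payoffs max(K−S,0) = 28.8620 18.2186 6.4415 0.0000 0.0000 0.0000 0.0000
step 5: (k=5,j=0): S=105.1151, (K−S)⁺=23.6749, hold=22.7200 ⇒ V=23.6749 exercise | (k=5,j=1): S=116.3110, (K−S)⁺=12.4790, hold=11.5241 ⇒ V=12.4790 exercise | (k=5,j=2): S=128.6994, (K−S)⁺=0.0906, hold=2.8060 ⇒ V=2.8060 continue | (k=5,j=3): S=142.4074, (K−S)⁺=0.0000, hold=0.0000 ⇒ V=0.0000 continue | (k=5,j=4): S=157.5753, (K−S)⁺=0.0000, hold=0.0000 ⇒ V=0.0000 continue | (k=5,j=5): S=174.3589, (K−S)⁺=0.0000, hold=0.0000 ⇒ V=0.0000 continue  boundary S*=116.3110
step 4: (k=4,j=0): S=110.5714, (K−S)⁺=18.2186, hold=17.2637 ⇒ V=18.2186 exercise | (k=4,j=1): S=122.3485, (K−S)⁺=6.4415, hold=6.9990 ⇒ V=6.9990 continue | (k=4,j=2): S=135.3800, (K−S)⁺=0.0000, hold=1.2224 ⇒ V=1.2224 continue | (k=4,j=3): S=149.7995, (K−S)⁺=0.0000, hold=0.0000 ⇒ V=0.0000 continue | (k=4,j=4): S=165.7548, (K−S)⁺=0.0000, hold=0.0000 ⇒ V=0.0000 continue  boundary S*=110.5714
step 3: (k=3,j=0): S=116.3110, (K−S)⁺=12.4790, hold=11.8346 ⇒ V=12.4790 exercise | (k=3,j=1): S=128.6994, (K−S)⁺=0.0906, hold=3.7297 ⇒ V=3.7297 continue | (k=3,j=2): S=142.4074, (K−S)⁺=0.0000, hold=0.5325 ⇒ V=0.5325 continue | (k=3,j=3): S=157.5753, (K−S)⁺=0.0000, hold=0.0000 ⇒ V=0.0000 continue  boundary S*=116.3110
step 2: (k=2,j=0): S=122.3485, (K−S)⁺=6.4415, hold=7.5134 ⇒ V=7.5134 continue | (k=2,j=1): S=135.3800, (K−S)⁺=0.0000, hold=1.9213 ⇒ V=1.9213 continue | (k=2,j=2): S=149.7995, (K−S)⁺=0.0000, hold=0.2320 ⇒ V=0.2320 continue  boundary S*=-
step 1: (k=1,j=0): S=128.6994, (K−S)⁺=0.0906, hold=4.3431 ⇒ V=4.3431 continue | (k=1,j=1): S=142.4074, (K−S)⁺=0.0000, hold=0.9662 ⇒ V=0.9662 continue  boundary S*=-
step 0: (k=0,j=0): S=135.3800, (K−S)⁺=0.0000, hold=2.4301 ⇒ V=2.4301 continue  boundary S*=-

price = 2.4301
boundary = - - - 116.3110 110.5714 116.3110
tree:
2.4301
4.3431 0.9662
7.5134 1.9213 0.2320
12.4790 3.7297 0.5325 0.0000
18.2186 6.9990 1.2224 0.0000 0.0000
23.6749 12.4790 2.8060 0.0000 0.0000 0.0000
28.8620 18.2186 6.4415 0.0000 0.0000 0.0000 0.0000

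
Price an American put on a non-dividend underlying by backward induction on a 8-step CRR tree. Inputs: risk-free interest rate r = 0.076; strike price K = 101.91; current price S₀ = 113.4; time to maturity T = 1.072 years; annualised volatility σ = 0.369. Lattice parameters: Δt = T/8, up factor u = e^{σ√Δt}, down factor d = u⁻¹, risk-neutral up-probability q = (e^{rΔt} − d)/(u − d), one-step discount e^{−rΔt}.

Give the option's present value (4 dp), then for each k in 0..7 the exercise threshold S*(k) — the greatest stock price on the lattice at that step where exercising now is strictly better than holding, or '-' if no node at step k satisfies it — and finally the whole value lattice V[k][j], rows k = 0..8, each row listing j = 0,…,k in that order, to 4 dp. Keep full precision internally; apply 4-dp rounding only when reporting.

price = 8.6276
boundary = - - - - 66.0635 75.6179 66.0635 75.6179
tree:
8.6276
12.9508 4.5493
18.8650 7.3948 1.8420
26.5346 11.7020 3.3071 0.4378
35.8465 17.9114 5.8301 0.8919 0.0000
44.1936 26.2921 10.0294 1.8168 0.0000 0.0000
51.4861 35.8465 16.6686 3.7008 0.0000 0.0000 0.0000
57.8572 44.1936 26.2921 7.5385 0.0000 0.0000 0.0000 0.0000
63.4233 51.4861 35.8465 15.3560 0.0000 0.0000 0.0000 0.0000 0.0000

params: Δt=0.13400 u=1.14462 d=0.87365 q=0.50406 e^(-rΔt)=0.98987
t_8 payoffs: 63.4233 51.4861 35.8465 15.3560 0.0000 0.0000 0.0000 0.0000 0.0000
t_7: node(7,0) S=44.0528 payoff=57.8572 vs cont=56.8246 → 57.8572 [stop]  node(7,1) S=57.7164 payoff=44.1936 vs cont=43.1611 → 44.1936 [stop]  node(7,2) S=75.6179 payoff=26.2921 vs cont=25.2595 → 26.2921 [stop]  node(7,3) S=99.0718 payoff=2.8382 vs cont=7.5385 → 7.5385 [wait]  node(7,4) S=129.8004 payoff=0.0000 vs cont=0.0000 → 0.0000 [wait]  node(7,5) S=170.0598 payoff=0.0000 vs cont=0.0000 → 0.0000 [wait]  node(7,6) S=222.8062 payoff=0.0000 vs cont=0.0000 → 0.0000 [wait]  node(7,7) S=291.9127 payoff=0.0000 vs cont=0.0000 → 0.0000 [wait]  ⇒ S*(7)=75.6179
t_6: node(6,0) S=50.4239 payoff=51.4861 vs cont=50.4536 → 51.4861 [stop]  node(6,1) S=66.0635 payoff=35.8465 vs cont=34.8139 → 35.8465 [stop]  node(6,2) S=86.5540 payoff=15.3560 vs cont=16.6686 → 16.6686 [wait]  node(6,3) S=113.4000 payoff=0.0000 vs cont=3.7008 → 3.7008 [wait]  node(6,4) S=148.5726 payoff=0.0000 vs cont=0.0000 → 0.0000 [wait]  node(6,5) S=194.6545 payoff=0.0000 vs cont=0.0000 → 0.0000 [wait]  node(6,6) S=255.0293 payoff=0.0000 vs cont=0.0000 → 0.0000 [wait]  ⇒ S*(6)=66.0635
t_5: node(5,0) S=57.7164 payoff=44.1936 vs cont=43.1611 → 44.1936 [stop]  node(5,1) S=75.6179 payoff=26.2921 vs cont=25.9145 → 26.2921 [stop]  node(5,2) S=99.0718 payoff=2.8382 vs cont=10.0294 → 10.0294 [wait]  node(5,3) S=129.8004 payoff=0.0000 vs cont=1.8168 → 1.8168 [wait]  node(5,4) S=170.0598 payoff=0.0000 vs cont=0.0000 → 0.0000 [wait]  node(5,5) S=222.8062 payoff=0.0000 vs cont=0.0000 → 0.0000 [wait]  ⇒ S*(5)=75.6179
t_4: node(4,0) S=66.0635 payoff=35.8465 vs cont=34.8139 → 35.8465 [stop]  node(4,1) S=86.5540 payoff=15.3560 vs cont=17.9114 → 17.9114 [wait]  node(4,2) S=113.4000 payoff=0.0000 vs cont=5.8301 → 5.8301 [wait]  node(4,3) S=148.5726 payoff=0.0000 vs cont=0.8919 → 0.8919 [wait]  node(4,4) S=194.6545 payoff=0.0000 vs cont=0.0000 → 0.0000 [wait]  ⇒ S*(4)=66.0635
t_3: node(3,0) S=75.6179 payoff=26.2921 vs cont=26.5346 → 26.5346 [wait]  node(3,1) S=99.0718 payoff=2.8382 vs cont=11.7020 → 11.7020 [wait]  node(3,2) S=129.8004 payoff=0.0000 vs cont=3.3071 → 3.3071 [wait]  node(3,3) S=170.0598 payoff=0.0000 vs cont=0.4378 → 0.4378 [wait]  ⇒ S*(3)=-
t_2: node(2,0) S=86.5540 payoff=15.3560 vs cont=18.8650 → 18.8650 [wait]  node(2,1) S=113.4000 payoff=0.0000 vs cont=7.3948 → 7.3948 [wait]  node(2,2) S=148.5726 payoff=0.0000 vs cont=1.8420 → 1.8420 [wait]  ⇒ S*(2)=-
t_1: node(1,0) S=99.0718 payoff=2.8382 vs cont=12.9508 → 12.9508 [wait]  node(1,1) S=129.8004 payoff=0.0000 vs cont=4.5493 → 4.5493 [wait]  ⇒ S*(1)=-
t_0: node(0,0) S=113.4000 payoff=0.0000 vs cont=8.6276 → 8.6276 [wait]  ⇒ S*(0)=-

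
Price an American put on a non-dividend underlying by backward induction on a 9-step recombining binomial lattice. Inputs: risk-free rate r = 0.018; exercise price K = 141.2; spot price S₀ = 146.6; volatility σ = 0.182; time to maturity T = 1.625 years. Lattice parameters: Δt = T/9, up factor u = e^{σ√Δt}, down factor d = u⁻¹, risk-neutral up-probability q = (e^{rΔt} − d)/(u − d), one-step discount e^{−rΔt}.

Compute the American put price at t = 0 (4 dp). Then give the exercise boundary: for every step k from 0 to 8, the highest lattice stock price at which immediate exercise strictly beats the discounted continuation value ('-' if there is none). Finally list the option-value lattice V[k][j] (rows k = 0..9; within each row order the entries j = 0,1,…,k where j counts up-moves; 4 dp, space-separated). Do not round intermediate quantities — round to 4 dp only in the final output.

params: Δt=0.18056 u=1.08040 d=0.92558 q=0.50170 e^(-rΔt)=0.99676
t_9 payoffs: 68.1100 55.8840 41.6129 24.9547 5.5100 0.0000 0.0000 0.0000 0.0000 0.0000
t_8: node(8,0) S=78.9667 payoff=62.2333 vs cont=61.7751 → 62.2333 [stop]  node(8,1) S=92.1757 payoff=49.0243 vs cont=48.5661 → 49.0243 [stop]  node(8,2) S=107.5943 payoff=33.6057 vs cont=33.1476 → 33.6057 [stop]  node(8,3) S=125.5919 payoff=15.6081 vs cont=15.1500 → 15.6081 [stop]  node(8,4) S=146.6000 payoff=0.0000 vs cont=2.7367 → 2.7367 [wait]  node(8,5) S=171.1222 payoff=0.0000 vs cont=0.0000 → 0.0000 [wait]  node(8,6) S=199.7463 payoff=0.0000 vs cont=0.0000 → 0.0000 [wait]  node(8,7) S=233.1585 payoff=0.0000 vs cont=0.0000 → 0.0000 [wait]  node(8,8) S=272.1596 payoff=0.0000 vs cont=0.0000 → 0.0000 [wait]  ⇒ S*(8)=125.5919
t_7: node(7,0) S=85.3160 payoff=55.8840 vs cont=55.4259 → 55.8840 [stop]  node(7,1) S=99.5871 payoff=41.6129 vs cont=41.1548 → 41.6129 [stop]  node(7,2) S=116.2453 payoff=24.9547 vs cont=24.4966 → 24.9547 [stop]  node(7,3) S=135.6900 payoff=5.5100 vs cont=9.1208 → 9.1208 [wait]  node(7,4) S=158.3872 payoff=0.0000 vs cont=1.3593 → 1.3593 [wait]  node(7,5) S=184.8811 payoff=0.0000 vs cont=0.0000 → 0.0000 [wait]  node(7,6) S=215.8068 payoff=0.0000 vs cont=0.0000 → 0.0000 [wait]  node(7,7) S=251.9054 payoff=0.0000 vs cont=0.0000 → 0.0000 [wait]  ⇒ S*(7)=116.2453
t_6: node(6,0) S=92.1757 payoff=49.0243 vs cont=48.5661 → 49.0243 [stop]  node(6,1) S=107.5943 payoff=33.6057 vs cont=33.1476 → 33.6057 [stop]  node(6,2) S=125.5919 payoff=15.6081 vs cont=16.9556 → 16.9556 [wait]  node(6,3) S=146.6000 payoff=0.0000 vs cont=5.2099 → 5.2099 [wait]  node(6,4) S=171.1222 payoff=0.0000 vs cont=0.6751 → 0.6751 [wait]  node(6,5) S=199.7463 payoff=0.0000 vs cont=0.0000 → 0.0000 [wait]  node(6,6) S=233.1585 payoff=0.0000 vs cont=0.0000 → 0.0000 [wait]  ⇒ S*(6)=107.5943
t_5: node(5,0) S=99.5871 payoff=41.6129 vs cont=41.1548 → 41.6129 [stop]  node(5,1) S=116.2453 payoff=24.9547 vs cont=25.1704 → 25.1704 [wait]  node(5,2) S=135.6900 payoff=5.5100 vs cont=11.0269 → 11.0269 [wait]  node(5,3) S=158.3872 payoff=0.0000 vs cont=2.9253 → 2.9253 [wait]  node(5,4) S=184.8811 payoff=0.0000 vs cont=0.3353 → 0.3353 [wait]  node(5,5) S=215.8068 payoff=0.0000 vs cont=0.0000 → 0.0000 [wait]  ⇒ S*(5)=99.5871
t_4: node(4,0) S=107.5943 payoff=33.6057 vs cont=33.2555 → 33.6057 [stop]  node(4,1) S=125.5919 payoff=15.6081 vs cont=18.0159 → 18.0159 [wait]  node(4,2) S=146.6000 payoff=0.0000 vs cont=6.9397 → 6.9397 [wait]  node(4,3) S=171.1222 payoff=0.0000 vs cont=1.6206 → 1.6206 [wait]  node(4,4) S=199.7463 payoff=0.0000 vs cont=0.1665 → 0.1665 [wait]  ⇒ S*(4)=107.5943
t_3: node(3,0) S=116.2453 payoff=24.9547 vs cont=25.7007 → 25.7007 [wait]  node(3,1) S=135.6900 payoff=5.5100 vs cont=12.4186 → 12.4186 [wait]  node(3,2) S=158.3872 payoff=0.0000 vs cont=4.2573 → 4.2573 [wait]  node(3,3) S=184.8811 payoff=0.0000 vs cont=0.8882 → 0.8882 [wait]  ⇒ S*(3)=-
t_2: node(2,0) S=125.5919 payoff=15.6081 vs cont=18.9752 → 18.9752 [wait]  node(2,1) S=146.6000 payoff=0.0000 vs cont=8.2970 → 8.2970 [wait]  node(2,2) S=171.1222 payoff=0.0000 vs cont=2.5587 → 2.5587 [wait]  ⇒ S*(2)=-
t_1: node(1,0) S=135.6900 payoff=5.5100 vs cont=13.5738 → 13.5738 [wait]  node(1,1) S=158.3872 payoff=0.0000 vs cont=5.4005 → 5.4005 [wait]  ⇒ S*(1)=-
t_0: node(0,0) S=146.6000 payoff=0.0000 vs cont=9.4425 → 9.4425 [wait]  ⇒ S*(0)=-

price = 9.4425
boundary = - - - - 107.5943 99.5871 107.5943 116.2453 125.5919
tree:
9.4425
13.5738 5.4005
18.9752 8.2970 2.5587
25.7007 12.4186 4.2573 0.8882
33.6057 18.0159 6.9397 1.6206 0.1665
41.6129 25.1704 11.0269 2.9253 0.3353 0.0000
49.0243 33.6057 16.9556 5.2099 0.6751 0.0000 0.0000
55.8840 41.6129 24.9547 9.1208 1.3593 0.0000 0.0000 0.0000
62.2333 49.0243 33.6057 15.6081 2.7367 0.0000 0.0000 0.0000 0.0000
68.1100 55.8840 41.6129 24.9547 5.5100 0.0000 0.0000 0.0000 0.0000 0.0000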